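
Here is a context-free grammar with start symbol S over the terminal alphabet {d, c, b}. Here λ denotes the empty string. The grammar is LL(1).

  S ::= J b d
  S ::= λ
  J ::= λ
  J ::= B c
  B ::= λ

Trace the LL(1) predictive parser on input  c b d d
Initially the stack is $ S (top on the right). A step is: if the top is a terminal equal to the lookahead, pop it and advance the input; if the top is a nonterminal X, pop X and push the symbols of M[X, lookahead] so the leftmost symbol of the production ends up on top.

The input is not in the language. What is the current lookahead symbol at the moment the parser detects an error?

d

     Stack      Input      Action
  1  $ S        c b d d $  expand S ::= J b d
  2  $ d b J    c b d d $  expand J ::= B c
  3  $ d b c B  c b d d $  expand B ::= λ
  4  $ d b c    c b d d $  match c
  5  $ d b      b d d $    match b
  6  $ d        d d $      match d
  7  $          d $        error: stack empty but input remains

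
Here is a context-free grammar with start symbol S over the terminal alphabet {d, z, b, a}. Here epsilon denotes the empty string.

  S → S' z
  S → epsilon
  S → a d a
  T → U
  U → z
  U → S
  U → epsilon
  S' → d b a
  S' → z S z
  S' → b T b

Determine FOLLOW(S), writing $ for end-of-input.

FIRST(S'): from S'→d b a we get {d}; from S'→z S z we get {z}; from S'→b T b we get {b}. So FIRST(S') = {b, d, z}.
FIRST(S): from S→S' z we get {b, d, z}; from S→epsilon we get {epsilon}; from S→a d a we get {a}. So FIRST(S) = {epsilon, a, b, d, z}.
FIRST(U): from U→z we get {z}; from U→S we get {epsilon, a, b, d, z}; from U→epsilon we get {epsilon}. So FIRST(U) = {epsilon, a, b, d, z}.
FIRST(T): from T→U we get {epsilon, a, b, d, z}. So FIRST(T) = {epsilon, a, b, d, z}.
FOLLOW(S) includes $ since S is the start symbol.
FOLLOW(T): in S'→b T b, T is followed by b with FIRST {b}. Thus FOLLOW(T) = {b}.
FOLLOW(U): in T→U, the suffix after U is empty, so FOLLOW(U) ⊇ FOLLOW(T) = {b}. Thus FOLLOW(U) = {b}.
FOLLOW(S): in U→S, the suffix after S is empty, so FOLLOW(S) ⊇ FOLLOW(U) = {b}; in S'→z S z, S is followed by z with FIRST {z}. Thus FOLLOW(S) = {$, b, z}.
FOLLOW(S'): in S→S' z, S' is followed by z with FIRST {z}. Thus FOLLOW(S') = {z}.

{$, b, z}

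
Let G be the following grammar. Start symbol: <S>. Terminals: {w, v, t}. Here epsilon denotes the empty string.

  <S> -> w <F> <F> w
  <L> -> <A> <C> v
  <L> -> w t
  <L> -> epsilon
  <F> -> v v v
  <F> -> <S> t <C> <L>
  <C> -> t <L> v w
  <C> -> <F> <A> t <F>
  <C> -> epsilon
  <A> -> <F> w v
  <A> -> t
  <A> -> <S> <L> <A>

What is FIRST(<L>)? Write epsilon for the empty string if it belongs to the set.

{epsilon, t, v, w}

FIRST(<S>) = {w}
FIRST(<F>) = {v, w}  (via <S> t <C> <L>)
FIRST(<C>) = {epsilon, t, v, w}  (via <F> <A> t <F>)
FIRST(<A>) = {t, v, w}  (via <F> w v, <S> <L> <A>)
FIRST(<L>) = {epsilon, t, v, w}  (via <A> <C> v)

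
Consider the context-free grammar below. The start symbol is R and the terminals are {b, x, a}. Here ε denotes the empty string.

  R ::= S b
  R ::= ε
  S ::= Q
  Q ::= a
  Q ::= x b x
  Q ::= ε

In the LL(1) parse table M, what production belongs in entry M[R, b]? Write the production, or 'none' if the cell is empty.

R ::= S b

FIRST(Q): from Q::=a we get {a}; from Q::=x b x we get {x}; from Q::=ε we get {ε}. So FIRST(Q) = {ε, a, x}.
FIRST(S): from S::=Q we get {ε, a, x}. So FIRST(S) = {ε, a, x}.
FIRST(R): from R::=S b we get {a, b, x}; from R::=ε we get {ε}. So FIRST(R) = {ε, a, b, x}.
FOLLOW(R) includes $ since R is the start symbol.
FOLLOW(R): R appears on no right-hand side. Thus FOLLOW(R) = {$}.
For R ::= S b: FIRST(S b) = {a, b, x}, so it goes in M[R, t] for t ∈ {a, b, x}.
For R ::= ε: FIRST(ε) = {ε}, so it goes in M[R, t] for t ∈ {}; since ε ∈ FIRST, also for every t ∈ FOLLOW(R) = {$}.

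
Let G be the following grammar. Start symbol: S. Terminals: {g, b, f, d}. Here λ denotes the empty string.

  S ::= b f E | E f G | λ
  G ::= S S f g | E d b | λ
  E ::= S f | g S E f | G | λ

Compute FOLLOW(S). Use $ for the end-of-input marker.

FIRST(S): from S::=b f E we get {b}; from S::=E f G we get {b, d, f, g}; from S::=λ we get {λ}. So FIRST(S) = {λ, b, d, f, g}.
FIRST(G): from G::=S S f g we get {b, d, f, g}; from G::=E d b we get {b, d, f, g}; from G::=λ we get {λ}. So FIRST(G) = {λ, b, d, f, g}.
FIRST(E): from E::=S f we get {b, d, f, g}; from E::=g S E f we get {g}; from E::=G we get {λ, b, d, f, g}; from E::=λ we get {λ}. So FIRST(E) = {λ, b, d, f, g}.
FOLLOW(S) includes $ since S is the start symbol.
FOLLOW(S): in G::=S S f g (occurrence 1), S is followed by S f g with FIRST {b, d, f, g}; in G::=S S f g (occurrence 2), S is followed by f g with FIRST {f}; in E::=S f, S is followed by f with FIRST {f}; in E::=g S E f, S is followed by E f with FIRST {b, d, f, g}. Thus FOLLOW(S) = {$, b, d, f, g}.
FOLLOW(E): in S::=b f E, the suffix after E is empty, so FOLLOW(E) ⊇ FOLLOW(S) = {$, b, d, f, g}; in S::=E f G, E is followed by f G with FIRST {f}; in G::=E d b, E is followed by d b with FIRST {d}; in E::=g S E f, E is followed by f with FIRST {f}. Thus FOLLOW(E) = {$, b, d, f, g}.
FOLLOW(G): in S::=E f G, the suffix after G is empty, so FOLLOW(G) ⊇ FOLLOW(S) = {$, b, d, f, g}; in E::=G, the suffix after G is empty, so FOLLOW(G) ⊇ FOLLOW(E) = {$, b, d, f, g}. Thus FOLLOW(G) = {$, b, d, f, g}.

{$, b, d, f, g}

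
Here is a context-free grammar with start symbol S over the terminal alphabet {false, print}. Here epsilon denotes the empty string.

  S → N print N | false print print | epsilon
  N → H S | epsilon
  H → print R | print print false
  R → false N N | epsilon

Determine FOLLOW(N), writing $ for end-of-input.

FIRST(H) = {print}
FIRST(R) = {epsilon, false}
FIRST(N) = {epsilon, print}  (via H S)
FIRST(S) = {epsilon, false, print}  (via N print N)
FOLLOW(S) includes $ since S is the start symbol.
FOLLOW(S): in N→H S, the suffix after S is empty, so FOLLOW(S) ⊇ FOLLOW(N) = {$, false, print}. Thus FOLLOW(S) = {$, false, print}.
FOLLOW(N): in S→N print N (occurrence 1), N is followed by print N with FIRST {print}; in S→N print N (occurrence 2), the suffix after N is empty, so FOLLOW(N) ⊇ FOLLOW(S) = {$, false, print}; in R→false N N (occurrence 1), N is followed by N with FIRST {epsilon, print}; in R→false N N (occurrence 1), the suffix after N is nullable, so FOLLOW(N) ⊇ FOLLOW(R) = {$, false, print}; in R→false N N (occurrence 2), the suffix after N is empty, so FOLLOW(N) ⊇ FOLLOW(R) = {$, false, print}. Thus FOLLOW(N) = {$, false, print}.
FOLLOW(H): in N→H S, H is followed by S with FIRST {epsilon, false, print}; in N→H S, the suffix after H is nullable, so FOLLOW(H) ⊇ FOLLOW(N) = {$, false, print}. Thus FOLLOW(H) = {$, false, print}.
FOLLOW(R): in H→print R, the suffix after R is empty, so FOLLOW(R) ⊇ FOLLOW(H) = {$, false, print}. Thus FOLLOW(R) = {$, false, print}.

{$, false, print}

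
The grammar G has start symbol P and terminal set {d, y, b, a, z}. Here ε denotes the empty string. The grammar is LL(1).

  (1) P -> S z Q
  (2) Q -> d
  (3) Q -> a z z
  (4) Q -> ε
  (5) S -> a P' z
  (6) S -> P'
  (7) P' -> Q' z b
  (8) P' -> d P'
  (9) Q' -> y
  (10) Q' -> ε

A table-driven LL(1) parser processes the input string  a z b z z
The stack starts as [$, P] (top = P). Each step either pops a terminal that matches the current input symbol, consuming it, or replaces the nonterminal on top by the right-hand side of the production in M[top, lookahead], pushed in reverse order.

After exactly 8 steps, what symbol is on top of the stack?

step 1: stack=$ P  input=a z b z z $  — expand P -> S z Q
step 2: stack=$ Q z S  input=a z b z z $  — expand S -> a P' z
step 3: stack=$ Q z z P' a  input=a z b z z $  — match a
step 4: stack=$ Q z z P'  input=z b z z $  — expand P' -> Q' z b
step 5: stack=$ Q z z b z Q'  input=z b z z $  — expand Q' -> ε
step 6: stack=$ Q z z b z  input=z b z z $  — match z
step 7: stack=$ Q z z b  input=b z z $  — match b
step 8: stack=$ Q z z  input=z z $  — match z
Stack after step 8: $ Q z (top = z).

z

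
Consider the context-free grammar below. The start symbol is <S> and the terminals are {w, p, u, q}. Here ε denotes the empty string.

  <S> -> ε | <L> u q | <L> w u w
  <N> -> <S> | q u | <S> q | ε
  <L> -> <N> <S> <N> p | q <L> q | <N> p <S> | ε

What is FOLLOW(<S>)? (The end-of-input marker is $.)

{$, p, q, u, w}

FIRST(<S>): from <S>->ε we get {ε}; from <S>-><L> u q we get {p, q, u, w}; from <S>-><L> w u w we get {p, q, u, w}. So FIRST(<S>) = {ε, p, q, u, w}.
FIRST(<N>): from <N>-><S> we get {ε, p, q, u, w}; from <N>->q u we get {q}; from <N>-><S> q we get {p, q, u, w}; from <N>->ε we get {ε}. So FIRST(<N>) = {ε, p, q, u, w}.
FIRST(<L>): from <L>-><N> <S> <N> p we get {p, q, u, w}; from <L>->q <L> q we get {q}; from <L>-><N> p <S> we get {p, q, u, w}; from <L>->ε we get {ε}. So FIRST(<L>) = {ε, p, q, u, w}.
FOLLOW(<S>) includes $ since <S> is the start symbol.
FOLLOW(<N>): in <L>-><N> <S> <N> p (occurrence 1), <N> is followed by <S> <N> p with FIRST {p, q, u, w}; in <L>-><N> <S> <N> p (occurrence 2), <N> is followed by p with FIRST {p}; in <L>-><N> p <S>, <N> is followed by p <S> with FIRST {p}. Thus FOLLOW(<N>) = {p, q, u, w}.
FOLLOW(<L>): in <S>-><L> u q, <L> is followed by u q with FIRST {u}; in <S>-><L> w u w, <L> is followed by w u w with FIRST {w}; in <L>->q <L> q, <L> is followed by q with FIRST {q}. Thus FOLLOW(<L>) = {q, u, w}.
FOLLOW(<S>): in <N>-><S>, the suffix after <S> is empty, so FOLLOW(<S>) ⊇ FOLLOW(<N>) = {p, q, u, w}; in <N>-><S> q, <S> is followed by q with FIRST {q}; in <L>-><N> <S> <N> p, <S> is followed by <N> p with FIRST {p, q, u, w}; in <L>-><N> p <S>, the suffix after <S> is empty, so FOLLOW(<S>) ⊇ FOLLOW(<L>) = {q, u, w}. Thus FOLLOW(<S>) = {$, p, q, u, w}.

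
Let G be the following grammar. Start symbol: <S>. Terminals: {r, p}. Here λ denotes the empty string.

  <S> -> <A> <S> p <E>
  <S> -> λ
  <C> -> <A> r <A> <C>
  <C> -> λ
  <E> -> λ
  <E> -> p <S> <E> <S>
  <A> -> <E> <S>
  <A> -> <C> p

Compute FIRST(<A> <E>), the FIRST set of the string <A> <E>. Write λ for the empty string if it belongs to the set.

{λ, p, r}

FIRST(<E>): from <E>->λ we get {λ}; from <E>->p <S> <E> <S> we get {p}. So FIRST(<E>) = {λ, p}.
FIRST(<S>): from <S>-><A> <S> p <E> we get {p, r}; from <S>->λ we get {λ}. So FIRST(<S>) = {λ, p, r}.
FIRST(<C>): from <C>-><A> r <A> <C> we get {p, r}; from <C>->λ we get {λ}. So FIRST(<C>) = {λ, p, r}.
FIRST(<A>): from <A>-><E> <S> we get {λ, p, r}; from <A>-><C> p we get {p, r}. So FIRST(<A>) = {λ, p, r}.
FIRST(<A> <E>): take FIRST of each symbol in turn, carrying on past any symbol whose FIRST contains λ; result {λ, p, r}.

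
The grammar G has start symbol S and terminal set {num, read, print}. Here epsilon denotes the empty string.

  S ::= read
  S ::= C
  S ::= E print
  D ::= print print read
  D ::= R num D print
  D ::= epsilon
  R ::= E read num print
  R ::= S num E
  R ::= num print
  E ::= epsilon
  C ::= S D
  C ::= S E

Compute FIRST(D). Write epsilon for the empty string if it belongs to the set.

{epsilon, num, print, read}

FIRST(E) = {epsilon}
FIRST(S) = {print, read}  (via C, E print)
FIRST(R) = {num, print, read}  (via E read num print, S num E)
FIRST(C) = {print, read}  (via S D, S E)
FIRST(D) = {epsilon, num, print, read}  (via R num D print)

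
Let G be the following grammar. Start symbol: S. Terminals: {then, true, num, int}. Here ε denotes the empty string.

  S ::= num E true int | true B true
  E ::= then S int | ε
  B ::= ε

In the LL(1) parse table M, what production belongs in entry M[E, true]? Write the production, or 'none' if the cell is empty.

E ::= ε

FIRST(S): from S::=num E true int we get {num}; from S::=true B true we get {true}. So FIRST(S) = {num, true}.
FIRST(E): from E::=then S int we get {then}; from E::=ε we get {ε}. So FIRST(E) = {ε, then}.
FIRST(B): from B::=ε we get {ε}. So FIRST(B) = {ε}.
FOLLOW(S) includes $ since S is the start symbol.
FOLLOW(E): in S::=num E true int, E is followed by true int with FIRST {true}. Thus FOLLOW(E) = {true}.
For E ::= then S int: FIRST(then S int) = {then}, so it goes in M[E, t] for t ∈ {then}.
For E ::= ε: FIRST(ε) = {ε}, so it goes in M[E, t] for t ∈ {}; since ε ∈ FIRST, also for every t ∈ FOLLOW(E) = {true}.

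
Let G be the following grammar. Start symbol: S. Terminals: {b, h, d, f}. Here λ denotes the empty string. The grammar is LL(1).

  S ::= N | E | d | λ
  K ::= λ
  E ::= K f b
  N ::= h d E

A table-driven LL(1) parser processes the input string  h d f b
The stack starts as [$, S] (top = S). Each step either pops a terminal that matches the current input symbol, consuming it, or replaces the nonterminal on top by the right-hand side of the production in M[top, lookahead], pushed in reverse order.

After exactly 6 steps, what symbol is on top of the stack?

f

     Stack    Input      Action
  1  $ S      h d f b $  expand S ::= N
  2  $ N      h d f b $  expand N ::= h d E
  3  $ E d h  h d f b $  match h
  4  $ E d    d f b $    match d
  5  $ E      f b $      expand E ::= K f b
  6  $ b f K  f b $      expand K ::= λ
Stack after step 6: $ b f (top = f).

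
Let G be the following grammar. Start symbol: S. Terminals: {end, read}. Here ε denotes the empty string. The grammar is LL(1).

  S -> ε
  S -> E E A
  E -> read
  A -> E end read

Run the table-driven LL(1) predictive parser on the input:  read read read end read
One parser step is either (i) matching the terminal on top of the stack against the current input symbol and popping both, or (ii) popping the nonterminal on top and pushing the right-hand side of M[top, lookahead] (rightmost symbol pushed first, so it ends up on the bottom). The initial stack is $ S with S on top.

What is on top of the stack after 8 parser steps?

end

     Stack            Input                      Action
  1  $ S              read read read end read $  expand S -> E E A
  2  $ A E E          read read read end read $  expand E -> read
  3  $ A E read       read read read end read $  match read
  4  $ A E            read read end read $       expand E -> read
  5  $ A read         read read end read $       match read
  6  $ A              read end read $            expand A -> E end read
  7  $ read end E     read end read $            expand E -> read
  8  $ read end read  read end read $            match read
Stack after step 8: $ read end (top = end).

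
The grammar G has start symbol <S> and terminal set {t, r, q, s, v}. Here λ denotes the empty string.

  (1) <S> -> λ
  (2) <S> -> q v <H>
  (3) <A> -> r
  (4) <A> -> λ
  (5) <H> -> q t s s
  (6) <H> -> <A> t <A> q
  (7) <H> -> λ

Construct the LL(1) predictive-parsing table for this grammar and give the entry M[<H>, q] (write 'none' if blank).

<H> -> q t s s

FIRST(<S>): from <S>->λ we get {λ}; from <S>->q v <H> we get {q}. So FIRST(<S>) = {λ, q}.
FIRST(<A>): from <A>->r we get {r}; from <A>->λ we get {λ}. So FIRST(<A>) = {λ, r}.
FIRST(<H>): from <H>->q t s s we get {q}; from <H>-><A> t <A> q we get {r, t}; from <H>->λ we get {λ}. So FIRST(<H>) = {λ, q, r, t}.
FOLLOW(<S>) includes $ since <S> is the start symbol.
FOLLOW(<S>): <S> appears on no right-hand side. Thus FOLLOW(<S>) = {$}.
FOLLOW(<H>): in <S>->q v <H>, the suffix after <H> is empty, so FOLLOW(<H>) ⊇ FOLLOW(<S>) = {$}. Thus FOLLOW(<H>) = {$}.
For <H> -> q t s s: FIRST(q t s s) = {q}, so it goes in M[<H>, t] for t ∈ {q}.
For <H> -> <A> t <A> q: FIRST(<A> t <A> q) = {r, t}, so it goes in M[<H>, t] for t ∈ {r, t}.
For <H> -> λ: FIRST(λ) = {λ}, so it goes in M[<H>, t] for t ∈ {}; since λ ∈ FIRST, also for every t ∈ FOLLOW(<H>) = {$}.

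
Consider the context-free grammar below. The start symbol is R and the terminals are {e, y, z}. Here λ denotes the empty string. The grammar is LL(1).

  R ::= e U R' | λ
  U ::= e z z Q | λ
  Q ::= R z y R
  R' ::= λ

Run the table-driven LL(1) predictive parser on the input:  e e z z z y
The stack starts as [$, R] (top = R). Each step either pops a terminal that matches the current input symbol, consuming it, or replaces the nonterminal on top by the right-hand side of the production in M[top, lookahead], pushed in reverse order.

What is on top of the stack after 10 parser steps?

      Stack         Input          Action
   1  $ R           e e z z z y $  expand R ::= e U R'
   2  $ R' U e      e e z z z y $  match e
   3  $ R' U        e z z z y $    expand U ::= e z z Q
   4  $ R' Q z z e  e z z z y $    match e
   5  $ R' Q z z    z z z y $      match z
   6  $ R' Q z      z z y $        match z
   7  $ R' Q        z y $          expand Q ::= R z y R
   8  $ R' R y z R  z y $          expand R ::= λ
   9  $ R' R y z    z y $          match z
  10  $ R' R y      y $            match y
Stack after step 10: $ R' R (top = R).

R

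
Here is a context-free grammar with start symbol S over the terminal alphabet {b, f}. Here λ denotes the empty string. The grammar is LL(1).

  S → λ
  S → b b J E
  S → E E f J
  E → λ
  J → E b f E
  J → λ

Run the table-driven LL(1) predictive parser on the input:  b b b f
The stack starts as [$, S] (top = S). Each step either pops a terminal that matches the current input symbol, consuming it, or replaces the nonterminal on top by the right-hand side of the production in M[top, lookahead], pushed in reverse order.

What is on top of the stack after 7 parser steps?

E

step 1: stack=$ S  input=b b b f $  — expand S → b b J E
step 2: stack=$ E J b b  input=b b b f $  — match b
step 3: stack=$ E J b  input=b b f $  — match b
step 4: stack=$ E J  input=b f $  — expand J → E b f E
step 5: stack=$ E E f b E  input=b f $  — expand E → λ
step 6: stack=$ E E f b  input=b f $  — match b
step 7: stack=$ E E f  input=f $  — match f
Stack after step 7: $ E E (top = E).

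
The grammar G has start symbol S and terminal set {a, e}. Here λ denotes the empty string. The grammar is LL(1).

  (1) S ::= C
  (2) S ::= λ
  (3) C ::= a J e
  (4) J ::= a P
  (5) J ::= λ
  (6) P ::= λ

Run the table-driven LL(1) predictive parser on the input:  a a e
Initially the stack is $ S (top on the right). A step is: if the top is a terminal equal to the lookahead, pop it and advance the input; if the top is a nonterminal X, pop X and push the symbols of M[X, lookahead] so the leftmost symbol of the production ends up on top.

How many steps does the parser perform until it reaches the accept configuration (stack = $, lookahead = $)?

     Stack    Input    Action
  1  $ S      a a e $  expand S ::= C
  2  $ C      a a e $  expand C ::= a J e
  3  $ e J a  a a e $  match a
  4  $ e J    a e $    expand J ::= a P
  5  $ e P a  a e $    match a
  6  $ e P    e $      expand P ::= λ
  7  $ e      e $      match e
Accept reached after 7 steps.

7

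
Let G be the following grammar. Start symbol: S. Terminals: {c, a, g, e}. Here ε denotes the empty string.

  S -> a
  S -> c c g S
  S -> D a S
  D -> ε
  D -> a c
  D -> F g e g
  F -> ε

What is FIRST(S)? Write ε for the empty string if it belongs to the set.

FIRST(F) = {ε}
FIRST(D) = {ε, a, g}  (via F g e g)
FIRST(S) = {a, c, g}  (via D a S)

{a, c, g}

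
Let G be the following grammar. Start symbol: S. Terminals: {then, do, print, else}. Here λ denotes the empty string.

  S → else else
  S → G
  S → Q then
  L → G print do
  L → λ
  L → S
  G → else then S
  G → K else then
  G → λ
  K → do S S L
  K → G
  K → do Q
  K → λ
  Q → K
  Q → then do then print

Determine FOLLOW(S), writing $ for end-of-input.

FIRST(S) = {λ, do, else, then}  (via G, Q then)
FIRST(L) = {λ, do, else, print, then}  (via G print do, S)
FIRST(G) = {λ, do, else}  (via K else then)
FIRST(K) = {λ, do, else}  (via G)
FIRST(Q) = {λ, do, else, then}  (via K)
FOLLOW(S) includes $ since S is the start symbol.
FOLLOW(S): in L→S, the suffix after S is empty, so FOLLOW(S) ⊇ FOLLOW(L) = {else, then}; in G→else then S, the suffix after S is empty, so FOLLOW(S) ⊇ FOLLOW(G) = {$, do, else, print, then}; in K→do S S L (occurrence 1), S is followed by S L with FIRST {λ, do, else, print, then}; in K→do S S L (occurrence 1), the suffix after S is nullable, so FOLLOW(S) ⊇ FOLLOW(K) = {else, then}; in K→do S S L (occurrence 2), S is followed by L with FIRST {λ, do, else, print, then}; in K→do S S L (occurrence 2), the suffix after S is nullable, so FOLLOW(S) ⊇ FOLLOW(K) = {else, then}. Thus FOLLOW(S) = {$, do, else, print, then}.
FOLLOW(L): in K→do S S L, the suffix after L is empty, so FOLLOW(L) ⊇ FOLLOW(K) = {else, then}. Thus FOLLOW(L) = {else, then}.
FOLLOW(G): in S→G, the suffix after G is empty, so FOLLOW(G) ⊇ FOLLOW(S) = {$, do, else, print, then}; in L→G print do, G is followed by print do with FIRST {print}; in K→G, the suffix after G is empty, so FOLLOW(G) ⊇ FOLLOW(K) = {else, then}. Thus FOLLOW(G) = {$, do, else, print, then}.
FOLLOW(K): in G→K else then, K is followed by else then with FIRST {else}; in Q→K, the suffix after K is empty, so FOLLOW(K) ⊇ FOLLOW(Q) = {else, then}. Thus FOLLOW(K) = {else, then}.
FOLLOW(Q): in S→Q then, Q is followed by then with FIRST {then}; in K→do Q, the suffix after Q is empty, so FOLLOW(Q) ⊇ FOLLOW(K) = {else, then}. Thus FOLLOW(Q) = {else, then}.

{$, do, else, print, then}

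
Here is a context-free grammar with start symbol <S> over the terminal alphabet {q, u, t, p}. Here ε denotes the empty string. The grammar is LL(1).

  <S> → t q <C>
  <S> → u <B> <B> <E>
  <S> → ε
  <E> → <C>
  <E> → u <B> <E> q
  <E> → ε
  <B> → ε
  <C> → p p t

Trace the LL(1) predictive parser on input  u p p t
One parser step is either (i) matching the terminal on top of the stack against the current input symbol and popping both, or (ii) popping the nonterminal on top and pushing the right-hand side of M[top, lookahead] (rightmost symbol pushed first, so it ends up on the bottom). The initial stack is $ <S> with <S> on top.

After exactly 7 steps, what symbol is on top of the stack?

p

step 1: stack=$ <S>  input=u p p t $  — expand <S> → u <B> <B> <E>
step 2: stack=$ <E> <B> <B> u  input=u p p t $  — match u
step 3: stack=$ <E> <B> <B>  input=p p t $  — expand <B> → ε
step 4: stack=$ <E> <B>  input=p p t $  — expand <B> → ε
step 5: stack=$ <E>  input=p p t $  — expand <E> → <C>
step 6: stack=$ <C>  input=p p t $  — expand <C> → p p t
step 7: stack=$ t p p  input=p p t $  — match p
Stack after step 7: $ t p (top = p).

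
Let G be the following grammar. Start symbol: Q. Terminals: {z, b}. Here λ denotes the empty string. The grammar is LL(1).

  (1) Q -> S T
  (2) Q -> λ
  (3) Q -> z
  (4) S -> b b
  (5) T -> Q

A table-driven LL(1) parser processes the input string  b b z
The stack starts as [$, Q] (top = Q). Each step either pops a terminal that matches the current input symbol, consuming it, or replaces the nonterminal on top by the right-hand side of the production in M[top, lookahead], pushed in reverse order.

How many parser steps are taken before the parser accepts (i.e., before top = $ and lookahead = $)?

7

step 1: stack=$ Q  input=b b z $  — expand Q -> S T
step 2: stack=$ T S  input=b b z $  — expand S -> b b
step 3: stack=$ T b b  input=b b z $  — match b
step 4: stack=$ T b  input=b z $  — match b
step 5: stack=$ T  input=z $  — expand T -> Q
step 6: stack=$ Q  input=z $  — expand Q -> z
step 7: stack=$ z  input=z $  — match z
Accept reached after 7 steps.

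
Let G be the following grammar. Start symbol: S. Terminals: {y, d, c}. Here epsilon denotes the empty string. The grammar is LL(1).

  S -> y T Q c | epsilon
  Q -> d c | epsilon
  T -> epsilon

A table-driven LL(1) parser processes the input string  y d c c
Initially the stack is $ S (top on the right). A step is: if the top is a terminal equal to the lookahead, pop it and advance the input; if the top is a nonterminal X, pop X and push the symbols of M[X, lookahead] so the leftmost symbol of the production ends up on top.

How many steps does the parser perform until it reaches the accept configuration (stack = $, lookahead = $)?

step 1: stack=$ S  input=y d c c $  — expand S -> y T Q c
step 2: stack=$ c Q T y  input=y d c c $  — match y
step 3: stack=$ c Q T  input=d c c $  — expand T -> epsilon
step 4: stack=$ c Q  input=d c c $  — expand Q -> d c
step 5: stack=$ c c d  input=d c c $  — match d
step 6: stack=$ c c  input=c c $  — match c
step 7: stack=$ c  input=c $  — match c
Accept reached after 7 steps.

7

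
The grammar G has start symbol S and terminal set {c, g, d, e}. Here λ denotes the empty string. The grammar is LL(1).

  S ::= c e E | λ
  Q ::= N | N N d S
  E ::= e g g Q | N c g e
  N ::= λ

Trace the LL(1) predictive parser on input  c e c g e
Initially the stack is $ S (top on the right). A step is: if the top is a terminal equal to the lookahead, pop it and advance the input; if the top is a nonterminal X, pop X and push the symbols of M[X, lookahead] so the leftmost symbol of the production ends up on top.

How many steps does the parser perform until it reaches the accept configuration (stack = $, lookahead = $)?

8

     Stack      Input        Action
  1  $ S        c e c g e $  expand S ::= c e E
  2  $ E e c    c e c g e $  match c
  3  $ E e      e c g e $    match e
  4  $ E        c g e $      expand E ::= N c g e
  5  $ e g c N  c g e $      expand N ::= λ
  6  $ e g c    c g e $      match c
  7  $ e g      g e $        match g
  8  $ e        e $          match e
Accept reached after 8 steps.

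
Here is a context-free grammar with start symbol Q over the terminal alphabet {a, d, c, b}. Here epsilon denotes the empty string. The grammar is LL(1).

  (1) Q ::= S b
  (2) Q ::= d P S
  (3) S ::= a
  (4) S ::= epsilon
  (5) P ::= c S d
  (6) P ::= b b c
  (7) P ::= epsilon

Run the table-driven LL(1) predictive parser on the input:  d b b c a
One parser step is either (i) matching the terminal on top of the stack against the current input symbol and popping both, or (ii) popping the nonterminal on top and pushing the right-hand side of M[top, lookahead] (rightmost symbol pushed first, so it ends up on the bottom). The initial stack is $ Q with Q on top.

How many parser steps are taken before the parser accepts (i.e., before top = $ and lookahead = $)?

8

     Stack      Input        Action
  1  $ Q        d b b c a $  expand Q ::= d P S
  2  $ S P d    d b b c a $  match d
  3  $ S P      b b c a $    expand P ::= b b c
  4  $ S c b b  b b c a $    match b
  5  $ S c b    b c a $      match b
  6  $ S c      c a $        match c
  7  $ S        a $          expand S ::= a
  8  $ a        a $          match a
Accept reached after 8 steps.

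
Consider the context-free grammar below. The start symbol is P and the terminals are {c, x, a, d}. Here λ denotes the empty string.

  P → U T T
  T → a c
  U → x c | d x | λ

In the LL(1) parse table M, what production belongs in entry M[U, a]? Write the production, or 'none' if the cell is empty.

FIRST(T) = {a}
FIRST(U) = {λ, d, x}
FIRST(P) = {a, d, x}  (via U T T)
FOLLOW(P) includes $ since P is the start symbol.
FOLLOW(U): in P→U T T, U is followed by T T with FIRST {a}. Thus FOLLOW(U) = {a}.
For U → x c: FIRST(x c) = {x}, so it goes in M[U, t] for t ∈ {x}.
For U → d x: FIRST(d x) = {d}, so it goes in M[U, t] for t ∈ {d}.
For U → λ: FIRST(λ) = {λ}, so it goes in M[U, t] for t ∈ {}; since λ ∈ FIRST, also for every t ∈ FOLLOW(U) = {a}.

U → λ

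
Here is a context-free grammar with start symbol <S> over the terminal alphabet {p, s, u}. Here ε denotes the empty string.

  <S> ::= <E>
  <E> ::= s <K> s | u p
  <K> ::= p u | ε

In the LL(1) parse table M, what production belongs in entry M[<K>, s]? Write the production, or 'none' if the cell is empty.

<K> ::= ε

FIRST(<E>): from <E>::=s <K> s we get {s}; from <E>::=u p we get {u}. So FIRST(<E>) = {s, u}.
FIRST(<K>): from <K>::=p u we get {p}; from <K>::=ε we get {ε}. So FIRST(<K>) = {ε, p}.
FIRST(<S>): from <S>::=<E> we get {s, u}. So FIRST(<S>) = {s, u}.
FOLLOW(<S>) includes $ since <S> is the start symbol.
FOLLOW(<K>): in <E>::=s <K> s, <K> is followed by s with FIRST {s}. Thus FOLLOW(<K>) = {s}.
For <K> ::= p u: FIRST(p u) = {p}, so it goes in M[<K>, t] for t ∈ {p}.
For <K> ::= ε: FIRST(ε) = {ε}, so it goes in M[<K>, t] for t ∈ {}; since ε ∈ FIRST, also for every t ∈ FOLLOW(<K>) = {s}.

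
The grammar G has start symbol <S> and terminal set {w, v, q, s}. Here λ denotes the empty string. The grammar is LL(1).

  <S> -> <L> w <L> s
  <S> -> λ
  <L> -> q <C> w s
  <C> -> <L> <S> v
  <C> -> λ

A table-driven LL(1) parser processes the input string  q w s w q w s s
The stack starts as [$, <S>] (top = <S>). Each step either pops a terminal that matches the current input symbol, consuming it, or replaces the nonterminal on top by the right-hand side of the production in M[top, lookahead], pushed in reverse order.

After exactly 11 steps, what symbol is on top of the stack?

s

step 1: stack=$ <S>  input=q w s w q w s s $  — expand <S> -> <L> w <L> s
step 2: stack=$ s <L> w <L>  input=q w s w q w s s $  — expand <L> -> q <C> w s
step 3: stack=$ s <L> w s w <C> q  input=q w s w q w s s $  — match q
step 4: stack=$ s <L> w s w <C>  input=w s w q w s s $  — expand <C> -> λ
step 5: stack=$ s <L> w s w  input=w s w q w s s $  — match w
step 6: stack=$ s <L> w s  input=s w q w s s $  — match s
step 7: stack=$ s <L> w  input=w q w s s $  — match w
step 8: stack=$ s <L>  input=q w s s $  — expand <L> -> q <C> w s
step 9: stack=$ s s w <C> q  input=q w s s $  — match q
step 10: stack=$ s s w <C>  input=w s s $  — expand <C> -> λ
step 11: stack=$ s s w  input=w s s $  — match w
Stack after step 11: $ s s (top = s).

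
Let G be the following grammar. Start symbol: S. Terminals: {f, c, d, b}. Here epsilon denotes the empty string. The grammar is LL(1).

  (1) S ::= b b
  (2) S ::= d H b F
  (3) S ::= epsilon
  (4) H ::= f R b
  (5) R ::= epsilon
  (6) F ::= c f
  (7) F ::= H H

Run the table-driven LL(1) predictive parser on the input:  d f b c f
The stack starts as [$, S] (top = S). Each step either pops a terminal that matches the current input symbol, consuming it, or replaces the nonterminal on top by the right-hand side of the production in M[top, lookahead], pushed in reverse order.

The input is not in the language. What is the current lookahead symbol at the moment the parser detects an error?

step 1: stack=$ S  input=d f b c f $  — expand S ::= d H b F
step 2: stack=$ F b H d  input=d f b c f $  — match d
step 3: stack=$ F b H  input=f b c f $  — expand H ::= f R b
step 4: stack=$ F b b R f  input=f b c f $  — match f
step 5: stack=$ F b b R  input=b c f $  — expand R ::= epsilon
step 6: stack=$ F b b  input=b c f $  — match b
step 7: stack=$ F b  input=c f $  — error: top is terminal b but lookahead is c

c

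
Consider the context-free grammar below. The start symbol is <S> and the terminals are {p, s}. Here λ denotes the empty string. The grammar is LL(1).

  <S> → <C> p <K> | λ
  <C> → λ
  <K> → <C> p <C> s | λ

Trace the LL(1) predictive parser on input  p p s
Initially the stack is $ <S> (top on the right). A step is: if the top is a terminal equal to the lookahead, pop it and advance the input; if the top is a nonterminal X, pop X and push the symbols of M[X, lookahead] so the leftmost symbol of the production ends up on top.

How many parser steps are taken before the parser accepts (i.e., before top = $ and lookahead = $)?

8

step 1: stack=$ <S>  input=p p s $  — expand <S> → <C> p <K>
step 2: stack=$ <K> p <C>  input=p p s $  — expand <C> → λ
step 3: stack=$ <K> p  input=p p s $  — match p
step 4: stack=$ <K>  input=p s $  — expand <K> → <C> p <C> s
step 5: stack=$ s <C> p <C>  input=p s $  — expand <C> → λ
step 6: stack=$ s <C> p  input=p s $  — match p
step 7: stack=$ s <C>  input=s $  — expand <C> → λ
step 8: stack=$ s  input=s $  — match s
Accept reached after 8 steps.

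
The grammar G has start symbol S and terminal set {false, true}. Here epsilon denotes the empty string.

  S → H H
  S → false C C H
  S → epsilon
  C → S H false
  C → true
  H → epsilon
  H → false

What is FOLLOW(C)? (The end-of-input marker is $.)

FIRST(H) = {epsilon, false}
FIRST(S) = {epsilon, false}  (via H H)
FIRST(C) = {false, true}  (via S H false)
FOLLOW(S) includes $ since S is the start symbol.
FOLLOW(S): in C→S H false, S is followed by H false with FIRST {false}. Thus FOLLOW(S) = {$, false}.
FOLLOW(C): in S→false C C H (occurrence 1), C is followed by C H with FIRST {false, true}; in S→false C C H (occurrence 2), C is followed by H with FIRST {epsilon, false}; in S→false C C H (occurrence 2), the suffix after C is nullable, so FOLLOW(C) ⊇ FOLLOW(S) = {$, false}. Thus FOLLOW(C) = {$, false, true}.
FOLLOW(H): in S→H H (occurrence 1), H is followed by H with FIRST {epsilon, false}; in S→H H (occurrence 1), the suffix after H is nullable, so FOLLOW(H) ⊇ FOLLOW(S) = {$, false}; in S→H H (occurrence 2), the suffix after H is empty, so FOLLOW(H) ⊇ FOLLOW(S) = {$, false}; in S→false C C H, the suffix after H is empty, so FOLLOW(H) ⊇ FOLLOW(S) = {$, false}; in C→S H false, H is followed by false with FIRST {false}. Thus FOLLOW(H) = {$, false}.

{$, false, true}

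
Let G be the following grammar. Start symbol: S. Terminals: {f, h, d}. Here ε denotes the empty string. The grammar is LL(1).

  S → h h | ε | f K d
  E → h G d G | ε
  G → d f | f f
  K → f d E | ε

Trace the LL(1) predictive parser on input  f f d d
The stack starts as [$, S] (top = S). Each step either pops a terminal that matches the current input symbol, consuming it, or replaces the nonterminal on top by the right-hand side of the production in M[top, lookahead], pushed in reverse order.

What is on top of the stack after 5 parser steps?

E

step 1: stack=$ S  input=f f d d $  — expand S → f K d
step 2: stack=$ d K f  input=f f d d $  — match f
step 3: stack=$ d K  input=f d d $  — expand K → f d E
step 4: stack=$ d E d f  input=f d d $  — match f
step 5: stack=$ d E d  input=d d $  — match d
Stack after step 5: $ d E (top = E).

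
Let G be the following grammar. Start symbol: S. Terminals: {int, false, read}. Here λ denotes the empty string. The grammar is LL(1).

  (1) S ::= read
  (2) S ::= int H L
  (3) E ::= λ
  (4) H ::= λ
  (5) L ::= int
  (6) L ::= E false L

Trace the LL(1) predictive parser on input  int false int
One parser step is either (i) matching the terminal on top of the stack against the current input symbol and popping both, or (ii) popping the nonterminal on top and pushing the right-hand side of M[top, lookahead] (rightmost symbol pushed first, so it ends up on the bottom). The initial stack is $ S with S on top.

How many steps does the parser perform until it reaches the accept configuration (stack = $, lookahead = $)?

     Stack        Input            Action
  1  $ S          int false int $  expand S ::= int H L
  2  $ L H int    int false int $  match int
  3  $ L H        false int $      expand H ::= λ
  4  $ L          false int $      expand L ::= E false L
  5  $ L false E  false int $      expand E ::= λ
  6  $ L false    false int $      match false
  7  $ L          int $            expand L ::= int
  8  $ int        int $            match int
Accept reached after 8 steps.

8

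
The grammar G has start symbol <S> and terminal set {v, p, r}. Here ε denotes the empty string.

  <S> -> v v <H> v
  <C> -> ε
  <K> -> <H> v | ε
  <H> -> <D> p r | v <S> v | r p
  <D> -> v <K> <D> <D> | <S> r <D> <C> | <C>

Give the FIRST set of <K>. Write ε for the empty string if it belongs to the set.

{ε, p, r, v}

FIRST(<S>): from <S>->v v <H> v we get {v}. So FIRST(<S>) = {v}.
FIRST(<C>): from <C>->ε we get {ε}. So FIRST(<C>) = {ε}.
FIRST(<D>): from <D>->v <K> <D> <D> we get {v}; from <D>-><S> r <D> <C> we get {v}; from <D>-><C> we get {ε}. So FIRST(<D>) = {ε, v}.
FIRST(<H>): from <H>-><D> p r we get {p, v}; from <H>->v <S> v we get {v}; from <H>->r p we get {r}. So FIRST(<H>) = {p, r, v}.
FIRST(<K>): from <K>-><H> v we get {p, r, v}; from <K>->ε we get {ε}. So FIRST(<K>) = {ε, p, r, v}.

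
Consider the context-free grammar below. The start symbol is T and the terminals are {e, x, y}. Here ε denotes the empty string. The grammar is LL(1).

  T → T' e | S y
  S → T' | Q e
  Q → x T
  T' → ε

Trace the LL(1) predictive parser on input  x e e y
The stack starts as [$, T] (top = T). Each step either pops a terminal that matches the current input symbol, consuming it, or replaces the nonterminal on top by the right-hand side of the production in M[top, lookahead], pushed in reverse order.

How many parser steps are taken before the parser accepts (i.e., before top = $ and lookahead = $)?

9

step 1: stack=$ T  input=x e e y $  — expand T → S y
step 2: stack=$ y S  input=x e e y $  — expand S → Q e
step 3: stack=$ y e Q  input=x e e y $  — expand Q → x T
step 4: stack=$ y e T x  input=x e e y $  — match x
step 5: stack=$ y e T  input=e e y $  — expand T → T' e
step 6: stack=$ y e e T'  input=e e y $  — expand T' → ε
step 7: stack=$ y e e  input=e e y $  — match e
step 8: stack=$ y e  input=e y $  — match e
step 9: stack=$ y  input=y $  — match y
Accept reached after 9 steps.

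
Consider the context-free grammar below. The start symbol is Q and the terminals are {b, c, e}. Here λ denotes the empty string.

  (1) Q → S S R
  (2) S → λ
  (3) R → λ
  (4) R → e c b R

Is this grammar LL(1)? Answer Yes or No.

Yes

FIRST(Q) = {λ, e}
FIRST(S) = {λ}
FIRST(R) = {λ, e}
FOLLOW(Q) = {$}
FOLLOW(S) = {$, e}
FOLLOW(R) = {$}
Each cell of M receives at most one production.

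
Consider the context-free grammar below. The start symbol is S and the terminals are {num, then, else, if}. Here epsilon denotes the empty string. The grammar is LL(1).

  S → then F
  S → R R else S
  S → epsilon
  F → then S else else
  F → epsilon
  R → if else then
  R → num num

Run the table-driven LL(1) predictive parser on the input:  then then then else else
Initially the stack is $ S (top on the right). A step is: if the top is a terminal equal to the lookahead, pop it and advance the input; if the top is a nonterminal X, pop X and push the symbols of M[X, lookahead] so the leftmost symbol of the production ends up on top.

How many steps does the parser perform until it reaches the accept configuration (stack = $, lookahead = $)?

step 1: stack=$ S  input=then then then else else $  — expand S → then F
step 2: stack=$ F then  input=then then then else else $  — match then
step 3: stack=$ F  input=then then else else $  — expand F → then S else else
step 4: stack=$ else else S then  input=then then else else $  — match then
step 5: stack=$ else else S  input=then else else $  — expand S → then F
step 6: stack=$ else else F then  input=then else else $  — match then
step 7: stack=$ else else F  input=else else $  — expand F → epsilon
step 8: stack=$ else else  input=else else $  — match else
step 9: stack=$ else  input=else $  — match else
Accept reached after 9 steps.

9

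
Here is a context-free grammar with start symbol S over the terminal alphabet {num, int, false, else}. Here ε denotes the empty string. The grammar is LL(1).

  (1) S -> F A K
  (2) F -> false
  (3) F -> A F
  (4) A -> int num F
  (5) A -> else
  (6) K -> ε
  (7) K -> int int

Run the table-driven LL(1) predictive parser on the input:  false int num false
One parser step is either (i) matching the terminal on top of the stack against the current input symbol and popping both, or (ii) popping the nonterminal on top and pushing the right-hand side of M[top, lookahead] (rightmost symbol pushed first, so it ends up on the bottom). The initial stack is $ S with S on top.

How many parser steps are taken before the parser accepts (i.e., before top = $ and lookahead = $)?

step 1: stack=$ S  input=false int num false $  — expand S -> F A K
step 2: stack=$ K A F  input=false int num false $  — expand F -> false
step 3: stack=$ K A false  input=false int num false $  — match false
step 4: stack=$ K A  input=int num false $  — expand A -> int num F
step 5: stack=$ K F num int  input=int num false $  — match int
step 6: stack=$ K F num  input=num false $  — match num
step 7: stack=$ K F  input=false $  — expand F -> false
step 8: stack=$ K false  input=false $  — match false
step 9: stack=$ K  input=$  — expand K -> ε
Accept reached after 9 steps.

9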